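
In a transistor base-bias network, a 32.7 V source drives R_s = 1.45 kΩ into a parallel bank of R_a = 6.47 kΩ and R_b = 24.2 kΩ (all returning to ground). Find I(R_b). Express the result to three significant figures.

Equivalent of the parallel group: R_p = 5.105 kΩ.
V_A by voltage divider: V_A = 32.7 × 5.105/(1.45 + 5.105) = 25.47 V.
Branch current I = V_A/R_b = 25.47/24.2 = 1.052 mA.
(Equivalently: I_total = 4.988 mA, then current-divider fraction G_k/ΣG = 0.2110.)

I ≈ 1.05 mA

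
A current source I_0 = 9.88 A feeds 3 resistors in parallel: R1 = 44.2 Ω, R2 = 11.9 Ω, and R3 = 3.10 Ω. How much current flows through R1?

ΣG = 1/44.2 + 1/11.9 + 1/3.10 = 0.4292.
Current divider: I(R1) = I_0 · G_k/ΣG = 9.88 × (0.02262/0.4292) = 9.88 × 0.05271 = 0.5208 A.

I ≈ 0.521 A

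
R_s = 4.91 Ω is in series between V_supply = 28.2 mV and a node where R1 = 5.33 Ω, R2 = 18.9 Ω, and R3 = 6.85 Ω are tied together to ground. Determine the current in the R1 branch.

I ≈ 1.83 mA

Parallel bank: R_p = 1/(1/5.33 + 1/18.9 + 1/6.85) = 2.587 Ω.
V_A by voltage divider: V_A = 28.2 × 2.587/(4.91 + 2.587) = 9.732 mV.
Branch current I = V_A/R1 = 9.732/5.33 = 1.826 mA.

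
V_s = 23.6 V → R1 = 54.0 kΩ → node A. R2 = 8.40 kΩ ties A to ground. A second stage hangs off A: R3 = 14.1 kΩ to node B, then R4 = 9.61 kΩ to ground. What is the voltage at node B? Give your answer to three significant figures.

V_B ≈ 0.986 V

Node A sees R2 in parallel with the series input of stage 2, R3 + R4 = 23.71 kΩ.
R2 ‖ (R3+R4) = 6.203 kΩ.
So V_A = 23.6 × 0.1030 = 2.431 V.
Then the unloaded second divider: V_B = V_A × R4/(R3+R4) = 2.431 × 0.4053 = 0.9855 V.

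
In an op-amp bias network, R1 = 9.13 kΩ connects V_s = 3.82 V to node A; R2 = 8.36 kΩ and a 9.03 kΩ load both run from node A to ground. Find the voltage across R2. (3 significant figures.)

V_out ≈ 1.23 V

R2 ‖ R_L = (8.36 × 9.03)/(8.36 + 9.03) = 4.341 kΩ.
Now apply the divider: V_out = 3.82 × 0.3223 = 1.231 V.
(Unloaded it would be 1.83 V; the load pulls it down.)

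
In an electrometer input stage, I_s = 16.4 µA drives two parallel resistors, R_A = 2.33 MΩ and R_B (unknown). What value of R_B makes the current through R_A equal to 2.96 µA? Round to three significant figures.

In a two-way split, I_A/I_s = R_B/(R_A + R_B).
2.96/16.4 = R_B/(R_A + R_B) → R_B = R_A · (0.1805)/(1 − 0.1805) = 2.33 × 0.2202 = 0.5132 MΩ.

R_B ≈ 0.513 MΩ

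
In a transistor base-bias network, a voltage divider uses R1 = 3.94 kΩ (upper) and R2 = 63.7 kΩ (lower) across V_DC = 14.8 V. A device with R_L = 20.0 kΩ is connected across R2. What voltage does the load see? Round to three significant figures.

V_out ≈ 11.8 V

The load sits in parallel with R2, giving an effective lower resistance R2' = R2·R_L/(R2+R_L) = 15.22 kΩ.
Voltage divider with the loaded lower leg: V_out = 14.8 × 15.22/(3.94 + 15.22) = 14.8 × 0.7944 = 11.76 V.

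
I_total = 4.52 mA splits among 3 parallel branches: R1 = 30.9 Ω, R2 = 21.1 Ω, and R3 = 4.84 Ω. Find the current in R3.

ΣG = 1/30.9 + 1/21.1 + 1/4.84 = 0.2864.
By the current-divider rule, I = I_total · G_k/ΣG = 4.52 × 0.7215 = 3.261 mA.

I ≈ 3.26 mA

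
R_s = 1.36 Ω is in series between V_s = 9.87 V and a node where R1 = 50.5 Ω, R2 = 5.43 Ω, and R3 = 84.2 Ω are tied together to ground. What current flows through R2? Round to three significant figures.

I ≈ 1.41 A

Equivalent of the parallel group: R_p = 4.633 Ω.
Node voltage V_A = V_s · R_p/(R_s + R_p) = 9.87 × 0.7731 = 7.630 V.
I(R2) = V_A / R2 = 7.630/5.43 = 1.405 A.
(Check via current divider: I_total = 1.647 A; share G_k/ΣG = 0.8532 → same result.)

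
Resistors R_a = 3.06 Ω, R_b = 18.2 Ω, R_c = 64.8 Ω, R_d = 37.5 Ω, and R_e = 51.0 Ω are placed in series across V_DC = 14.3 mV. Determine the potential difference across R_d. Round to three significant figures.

ΣR = 3.06 + 18.2 + 64.8 + 37.5 + 51.0 = 174.6 Ω.
By the voltage-divider rule, V = 14.3 × 37.50/174.6 = 3.072 mV.

V ≈ 3.07 mV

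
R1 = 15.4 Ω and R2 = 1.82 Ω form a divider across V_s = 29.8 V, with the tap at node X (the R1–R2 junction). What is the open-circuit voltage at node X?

V_th ≈ 3.15 V

Open-circuit (no load on X): V_th = V_s · R2/(R1 + R2) = 29.8 × 1.82/(15.40 + 1.82) = 3.150 V.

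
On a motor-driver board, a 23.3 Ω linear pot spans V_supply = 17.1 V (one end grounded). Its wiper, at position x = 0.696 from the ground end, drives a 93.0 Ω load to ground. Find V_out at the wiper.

Lower segment x·R_p = 16.22 Ω; upper segment (1−x)·R_p = 7.083 Ω.
R_L loads the lower segment: effective lower R = 13.81 Ω.
Loaded-divider output: V_out = 17.1 × 0.6610 = 11.30 V.

V_out ≈ 11.3 V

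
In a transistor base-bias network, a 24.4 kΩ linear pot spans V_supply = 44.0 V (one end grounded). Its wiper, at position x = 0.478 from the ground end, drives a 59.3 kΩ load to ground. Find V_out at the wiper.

V_out ≈ 19.1 V

The pot divides into 12.74 kΩ above the wiper and 11.66 kΩ below.
(x·R_p) ‖ R_L = 9.746 kΩ.
Loaded-divider output: V_out = 44.0 × 0.4335 = 19.07 V.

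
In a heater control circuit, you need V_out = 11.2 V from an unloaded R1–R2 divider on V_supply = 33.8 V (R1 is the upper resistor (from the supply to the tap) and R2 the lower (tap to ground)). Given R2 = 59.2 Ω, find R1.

V_out/V_supply = R2/(R1+R2) = 0.3314.
So R1 = R2 · (V_supply/V_out − 1) = 59.2 × (33.8/11.2 − 1) = 59.2 × 2.018 = 119.5 Ω.

R1 ≈ 119 Ω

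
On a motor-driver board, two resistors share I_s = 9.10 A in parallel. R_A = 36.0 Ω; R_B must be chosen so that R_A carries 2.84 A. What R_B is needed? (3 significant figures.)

R_B ≈ 16.3 Ω

In a two-way split, I_A/I_s = R_B/(R_A + R_B).
With f = 0.3121, R_B = R_A · f/(1−f) = 36.0 × 0.4537 = 16.33 Ω.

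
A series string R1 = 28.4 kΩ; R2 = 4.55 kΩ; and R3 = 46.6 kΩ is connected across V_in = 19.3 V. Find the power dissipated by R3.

The common current is I = 19.3/79.55 = 0.2426 mA.
P(R3) = I²·R3 = (0.2426)² × 46.6 = 2.743 mW.

P ≈ 2.74 mW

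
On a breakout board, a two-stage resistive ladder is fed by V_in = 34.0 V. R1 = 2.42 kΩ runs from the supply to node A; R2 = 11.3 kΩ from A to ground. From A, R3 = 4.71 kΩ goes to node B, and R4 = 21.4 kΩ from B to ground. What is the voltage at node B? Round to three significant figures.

V_B ≈ 21.3 V

Looking into the second stage from A: R3 + R4 = 26.11 kΩ appears in parallel with R2.
R2 ‖ (R3+R4) = 7.887 kΩ.
First divider: V_A = V_in · 7.887/(2.42 + 7.887) = 26.02 V.
Then the unloaded second divider: V_B = V_A × R4/(R3+R4) = 26.02 × 0.8196 = 21.32 V.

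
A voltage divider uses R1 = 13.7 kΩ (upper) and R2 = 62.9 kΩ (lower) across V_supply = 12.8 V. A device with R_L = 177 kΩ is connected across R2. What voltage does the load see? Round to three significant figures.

V_out ≈ 9.88 V

The load sits in parallel with R2, giving an effective lower resistance R2' = R2·R_L/(R2+R_L) = 46.41 kΩ.
Voltage divider with the loaded lower leg: V_out = 12.8 × 46.41/(13.7 + 46.41) = 12.8 × 0.7721 = 9.883 V.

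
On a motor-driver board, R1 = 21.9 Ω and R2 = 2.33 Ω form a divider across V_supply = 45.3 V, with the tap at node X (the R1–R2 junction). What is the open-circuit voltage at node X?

V_th ≈ 4.36 V

V_th is the unloaded tap voltage: V_supply · R2/(R1+R2) = 45.3 × 0.09616 = 4.356 V.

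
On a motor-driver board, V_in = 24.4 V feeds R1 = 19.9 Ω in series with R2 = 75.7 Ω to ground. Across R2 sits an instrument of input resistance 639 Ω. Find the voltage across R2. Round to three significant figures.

V_out ≈ 18.9 V

The load sits in parallel with R2, giving an effective lower resistance R2' = R2·R_L/(R2+R_L) = 67.68 Ω.
Then V_out = V_in · R2'/(R1 + R2') = 24.4 × 67.68/87.58 = 18.86 V.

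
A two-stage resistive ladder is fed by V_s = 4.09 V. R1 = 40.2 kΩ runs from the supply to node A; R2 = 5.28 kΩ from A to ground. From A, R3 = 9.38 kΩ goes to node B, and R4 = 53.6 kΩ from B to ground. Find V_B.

V_B ≈ 0.376 V

The second stage (R3 + R4 = 62.98 kΩ) loads node A in parallel with R2.
R2 ‖ (R3+R4) = 4.872 kΩ.
V_A = 4.09 × 4.872/(40.2 + 4.872) = 0.4421 V.
V_B = V_A × 0.8511 = 0.3762 V.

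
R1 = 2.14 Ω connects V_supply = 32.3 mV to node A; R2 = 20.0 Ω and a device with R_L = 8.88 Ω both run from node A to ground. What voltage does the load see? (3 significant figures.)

V_out ≈ 24.0 mV

First combine the lower leg with the load: R2 ‖ R_L = 6.150 Ω.
Then V_out = V_supply · R2'/(R1 + R2') = 32.3 × 6.150/8.290 = 23.96 mV.
(Unloaded it would be 29.2 mV; the load pulls it down.)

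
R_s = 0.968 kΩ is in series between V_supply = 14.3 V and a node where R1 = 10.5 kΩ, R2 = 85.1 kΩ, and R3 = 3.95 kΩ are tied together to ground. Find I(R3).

Equivalent of the parallel group: R_p = 2.777 kΩ.
V_A by voltage divider: V_A = 14.3 × 2.777/(0.968 + 2.777) = 10.60 V.
Branch current I = V_A/R3 = 10.60/3.95 = 2.684 mA.

I ≈ 2.68 mA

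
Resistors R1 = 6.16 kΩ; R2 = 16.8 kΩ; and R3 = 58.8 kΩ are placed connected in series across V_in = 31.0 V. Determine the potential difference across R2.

V ≈ 6.37 V

ΣR = 6.16 + 16.8 + 58.8 = 81.76 kΩ.
V = V_in · R/ΣR = 31.0 × 0.2055 = 6.370 V.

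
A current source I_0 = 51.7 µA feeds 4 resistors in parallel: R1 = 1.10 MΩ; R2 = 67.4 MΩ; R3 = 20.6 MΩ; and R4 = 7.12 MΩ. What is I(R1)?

Conductances: ΣG = 1/1.10 + 1/67.4 + 1/20.6 + 1/7.12 = 1.113 (1/MΩ).
By the current-divider rule, I = I_0 · G_k/ΣG = 51.7 × 0.8169 = 42.23 µA.

I ≈ 42.2 µA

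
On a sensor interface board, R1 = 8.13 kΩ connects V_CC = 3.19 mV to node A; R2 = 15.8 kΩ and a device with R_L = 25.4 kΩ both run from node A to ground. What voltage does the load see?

V_out ≈ 1.74 mV

First combine the lower leg with the load: R2 ‖ R_L = 9.741 kΩ.
Voltage divider with the loaded lower leg: V_out = 3.19 × 9.741/(8.13 + 9.741) = 3.19 × 0.5451 = 1.739 mV.
(Unloaded it would be 2.11 mV; the load pulls it down.)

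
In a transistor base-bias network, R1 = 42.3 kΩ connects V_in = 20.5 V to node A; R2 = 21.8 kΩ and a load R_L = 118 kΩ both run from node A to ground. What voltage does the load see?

The load sits in parallel with R2, giving an effective lower resistance R2' = R2·R_L/(R2+R_L) = 18.40 kΩ.
Now apply the divider: V_out = 20.5 × 0.3031 = 6.214 V.

V_out ≈ 6.21 V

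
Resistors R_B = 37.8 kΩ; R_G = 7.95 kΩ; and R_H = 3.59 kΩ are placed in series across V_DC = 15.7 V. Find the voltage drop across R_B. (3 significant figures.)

Series total: ΣR = 37.8 + 7.95 + 3.59 = 49.34 kΩ.
V = V_DC · R/ΣR = 15.7 × 0.7661 = 12.03 V.

V ≈ 12.0 V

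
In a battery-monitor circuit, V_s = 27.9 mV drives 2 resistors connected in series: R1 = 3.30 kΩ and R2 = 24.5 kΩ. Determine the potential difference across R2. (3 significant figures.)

Series total: ΣR = 3.30 + 24.5 = 27.80 kΩ.
By the voltage-divider rule, V = 27.9 × 24.50/27.80 = 24.59 mV.

V ≈ 24.6 mV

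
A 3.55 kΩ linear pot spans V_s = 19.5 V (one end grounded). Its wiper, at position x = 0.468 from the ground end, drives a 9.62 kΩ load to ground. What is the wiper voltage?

V_out ≈ 8.36 V

The pot divides into 1.889 kΩ above the wiper and 1.661 kΩ below.
R_L loads the lower segment: effective lower R = 1.417 kΩ.
Loaded-divider output: V_out = 19.5 × 0.4286 = 8.358 V.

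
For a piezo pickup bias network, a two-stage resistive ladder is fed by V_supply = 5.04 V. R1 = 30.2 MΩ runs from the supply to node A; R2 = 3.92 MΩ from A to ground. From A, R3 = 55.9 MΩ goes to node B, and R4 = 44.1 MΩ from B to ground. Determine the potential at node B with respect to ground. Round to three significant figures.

Node A sees R2 in parallel with the series input of stage 2, R3 + R4 = 100.0 MΩ.
R2 ‖ (R3+R4) = 3.772 MΩ.
V_A = 5.04 × 3.772/(30.2 + 3.772) = 0.5596 V.
V_B = V_A × 0.4410 = 0.2468 V.

V_B ≈ 0.247 V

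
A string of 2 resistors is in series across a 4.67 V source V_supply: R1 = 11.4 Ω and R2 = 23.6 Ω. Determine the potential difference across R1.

ΣR = 11.4 + 23.6 = 35.00 Ω.
V = V_supply · R/ΣR = 4.67 × 0.3257 = 1.521 V.

V ≈ 1.52 V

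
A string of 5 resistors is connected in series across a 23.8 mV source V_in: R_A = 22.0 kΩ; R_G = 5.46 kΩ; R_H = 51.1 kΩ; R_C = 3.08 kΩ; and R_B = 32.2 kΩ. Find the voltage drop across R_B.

V ≈ 6.73 mV

Total series resistance ΣR = 22.0 + 5.46 + 51.1 + 3.08 + 32.2 = 113.8 kΩ.
Voltage divider: V = V_in · (32.20 / 113.8) = 23.8 × 0.2829 = 6.732 mV.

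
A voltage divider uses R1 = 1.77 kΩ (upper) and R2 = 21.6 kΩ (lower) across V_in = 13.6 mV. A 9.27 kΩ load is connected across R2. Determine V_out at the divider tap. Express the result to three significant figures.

V_out ≈ 10.7 mV

The load sits in parallel with R2, giving an effective lower resistance R2' = R2·R_L/(R2+R_L) = 6.486 kΩ.
Voltage divider with the loaded lower leg: V_out = 13.6 × 6.486/(1.77 + 6.486) = 13.6 × 0.7856 = 10.68 mV.
(Unloaded it would be 12.6 mV; the load pulls it down.)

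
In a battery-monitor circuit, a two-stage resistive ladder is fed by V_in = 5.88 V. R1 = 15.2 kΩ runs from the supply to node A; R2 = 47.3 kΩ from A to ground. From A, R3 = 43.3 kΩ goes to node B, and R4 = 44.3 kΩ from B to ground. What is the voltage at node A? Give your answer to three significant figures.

The second stage (R3 + R4 = 87.60 kΩ) loads node A in parallel with R2.
R2 ‖ (R3+R4) = 30.72 kΩ.
So V_A = 5.88 × 0.6690 = 3.933 V.

V_A ≈ 3.93 V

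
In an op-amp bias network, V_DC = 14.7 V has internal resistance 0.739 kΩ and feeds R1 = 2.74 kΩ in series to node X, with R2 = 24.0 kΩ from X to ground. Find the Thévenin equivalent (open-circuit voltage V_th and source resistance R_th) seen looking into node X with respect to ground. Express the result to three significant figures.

R1' = 0.739 + 2.74 = 3.479 kΩ (source resistance + R1).
V_th is the unloaded tap voltage: V_DC · R2/(R1'+R2) = 14.7 × 0.8734 = 12.84 V.
Zeroing V_DC shorts the top of R1' to ground, so R_th = R1' ‖ R2 = 3.039 kΩ.

V_th ≈ 12.8 V, R_th ≈ 3.04 kΩ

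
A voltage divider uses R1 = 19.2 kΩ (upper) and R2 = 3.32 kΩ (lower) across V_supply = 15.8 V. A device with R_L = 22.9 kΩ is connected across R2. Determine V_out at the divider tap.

V_out ≈ 2.07 V

R2 ‖ R_L = (3.32 × 22.9)/(3.32 + 22.9) = 2.900 kΩ.
Then V_out = V_supply · R2'/(R1 + R2') = 15.8 × 2.900/22.10 = 2.073 V.
(Unloaded it would be 2.33 V; the load pulls it down.)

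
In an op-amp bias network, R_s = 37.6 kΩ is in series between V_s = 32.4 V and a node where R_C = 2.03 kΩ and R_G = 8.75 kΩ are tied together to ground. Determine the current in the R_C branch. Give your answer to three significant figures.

Equivalent of the parallel group: R_p = 1.648 kΩ.
Node voltage V_A = V_s · R_p/(R_s + R_p) = 32.4 × 0.04198 = 1.360 V.
Branch current I = V_A/R_C = 1.360/2.03 = 0.6701 mA.

I ≈ 0.670 mA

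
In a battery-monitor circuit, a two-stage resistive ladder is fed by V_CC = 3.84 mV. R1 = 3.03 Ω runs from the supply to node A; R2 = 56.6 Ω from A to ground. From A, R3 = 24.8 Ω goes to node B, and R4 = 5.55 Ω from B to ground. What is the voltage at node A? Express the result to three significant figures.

V_A ≈ 3.33 mV

Node A sees R2 in parallel with the series input of stage 2, R3 + R4 = 30.35 Ω.
Effective lower resistance at A: R2 ‖ 30.35 = 19.76 Ω.
First divider: V_A = V_CC · 19.76/(3.03 + 19.76) = 3.329 mV.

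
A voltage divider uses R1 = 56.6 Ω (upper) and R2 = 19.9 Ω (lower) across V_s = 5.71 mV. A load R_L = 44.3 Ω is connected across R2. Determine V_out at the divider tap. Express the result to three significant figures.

V_out ≈ 1.11 mV

R2 ‖ R_L = (19.9 × 44.3)/(19.9 + 44.3) = 13.73 Ω.
Voltage divider with the loaded lower leg: V_out = 5.71 × 13.73/(56.6 + 13.73) = 5.71 × 0.1952 = 1.115 mV.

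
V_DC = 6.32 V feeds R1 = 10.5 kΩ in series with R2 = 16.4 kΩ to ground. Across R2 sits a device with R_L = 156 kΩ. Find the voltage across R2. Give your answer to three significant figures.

V_out ≈ 3.70 V

R2 ‖ R_L = (16.4 × 156)/(16.4 + 156) = 14.84 kΩ.
Now apply the divider: V_out = 6.32 × 0.5856 = 3.701 V.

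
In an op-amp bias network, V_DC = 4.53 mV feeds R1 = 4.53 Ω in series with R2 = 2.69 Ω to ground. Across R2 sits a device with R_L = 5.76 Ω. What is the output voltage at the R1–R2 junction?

First combine the lower leg with the load: R2 ‖ R_L = 1.834 Ω.
Then V_out = V_DC · R2'/(R1 + R2') = 4.53 × 1.834/6.364 = 1.305 mV.
(Unloaded it would be 1.69 mV; the load pulls it down.)

V_out ≈ 1.31 mV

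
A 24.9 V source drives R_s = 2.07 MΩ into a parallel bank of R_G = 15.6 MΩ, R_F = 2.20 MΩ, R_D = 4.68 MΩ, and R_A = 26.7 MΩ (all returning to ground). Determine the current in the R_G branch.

Equivalent of the parallel group: R_p = 1.299 MΩ.
V_A by voltage divider: V_A = 24.9 × 1.299/(2.07 + 1.299) = 9.601 V.
I(R_G) = V_A / R_G = 9.601/15.6 = 0.6155 µA.

I ≈ 0.615 µA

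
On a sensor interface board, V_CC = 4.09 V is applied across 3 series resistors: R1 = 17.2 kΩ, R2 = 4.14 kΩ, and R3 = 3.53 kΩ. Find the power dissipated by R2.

P ≈ 0.112 mW

The common current is I = 4.09/24.87 = 0.1645 mA.
V(R2) = I·R = 0.6808 V; P = V·I = 0.6808 × 0.1645 = 0.1120 mW.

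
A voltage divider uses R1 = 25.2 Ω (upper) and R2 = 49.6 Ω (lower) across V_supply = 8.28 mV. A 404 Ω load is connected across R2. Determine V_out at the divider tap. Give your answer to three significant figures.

The load sits in parallel with R2, giving an effective lower resistance R2' = R2·R_L/(R2+R_L) = 44.18 Ω.
Voltage divider with the loaded lower leg: V_out = 8.28 × 44.18/(25.2 + 44.18) = 8.28 × 0.6368 = 5.272 mV.
(Unloaded it would be 5.49 mV; the load pulls it down.)

V_out ≈ 5.27 mV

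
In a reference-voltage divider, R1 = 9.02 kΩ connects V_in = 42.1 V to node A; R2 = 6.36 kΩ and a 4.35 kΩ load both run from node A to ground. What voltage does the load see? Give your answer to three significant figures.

V_out ≈ 9.37 V

R2 ‖ R_L = (6.36 × 4.35)/(6.36 + 4.35) = 2.583 kΩ.
Then V_out = V_in · R2'/(R1 + R2') = 42.1 × 2.583/11.60 = 9.373 V.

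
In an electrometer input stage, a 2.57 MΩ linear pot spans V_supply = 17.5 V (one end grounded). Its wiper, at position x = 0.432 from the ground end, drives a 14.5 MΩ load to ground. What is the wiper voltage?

The pot divides into 1.460 MΩ above the wiper and 1.110 MΩ below.
R_L loads the lower segment: effective lower R = 1.031 MΩ.
V_out = 17.5 × 1.031/(1.460 + 1.031) = 7.245 V.
(Unloaded: V_out = x·V_supply = 7.56 V.)

V_out ≈ 7.24 V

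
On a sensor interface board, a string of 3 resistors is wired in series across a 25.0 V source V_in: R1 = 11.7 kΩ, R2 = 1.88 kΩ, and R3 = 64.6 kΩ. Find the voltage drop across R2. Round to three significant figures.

Total series resistance ΣR = 11.7 + 1.88 + 64.6 = 78.18 kΩ.
By the voltage-divider rule, V = 25.0 × 1.880/78.18 = 0.6012 V.

V ≈ 0.601 V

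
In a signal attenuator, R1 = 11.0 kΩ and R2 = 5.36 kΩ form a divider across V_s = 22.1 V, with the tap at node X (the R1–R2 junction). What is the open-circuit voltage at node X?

V_th is the unloaded tap voltage: V_s · R2/(R1+R2) = 22.1 × 0.3276 = 7.241 V.

V_th ≈ 7.24 V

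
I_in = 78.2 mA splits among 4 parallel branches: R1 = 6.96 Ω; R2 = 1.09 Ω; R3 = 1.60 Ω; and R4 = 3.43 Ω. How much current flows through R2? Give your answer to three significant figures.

I ≈ 36.3 mA

Conductances: ΣG = 1/6.96 + 1/1.09 + 1/1.60 + 1/3.43 = 1.978 (1/Ω).
R2 takes the fraction G_k/ΣG = 0.9174/1.978 = 0.4639, so I = 78.2 × 0.4639 = 36.28 mA.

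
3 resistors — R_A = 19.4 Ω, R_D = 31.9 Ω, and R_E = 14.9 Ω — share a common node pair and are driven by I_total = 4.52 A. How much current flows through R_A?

Total conductance ΣG = 1/19.4 + 1/31.9 + 1/14.9 = 0.1500 (units of 1/Ω).
R_A takes the fraction G_k/ΣG = 0.05155/0.1500 = 0.3436, so I = 4.52 × 0.3436 = 1.553 A.

I ≈ 1.55 A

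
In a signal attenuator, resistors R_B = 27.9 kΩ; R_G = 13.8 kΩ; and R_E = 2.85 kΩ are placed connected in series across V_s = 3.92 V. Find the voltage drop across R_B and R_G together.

Series total: ΣR = 27.9 + 13.8 + 2.85 = 44.55 kΩ.
R_{R_B..R_G} = 27.9 + 13.8 = 41.70 kΩ.
V = V_s · R/ΣR = 3.92 × 0.9360 = 3.669 V.

V ≈ 3.67 V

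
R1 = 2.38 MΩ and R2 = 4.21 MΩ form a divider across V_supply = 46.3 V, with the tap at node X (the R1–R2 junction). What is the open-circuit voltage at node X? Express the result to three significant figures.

V_th ≈ 29.6 V

With X open, the divider is unloaded: V_th = 46.3 × 4.21/6.590 = 29.58 V.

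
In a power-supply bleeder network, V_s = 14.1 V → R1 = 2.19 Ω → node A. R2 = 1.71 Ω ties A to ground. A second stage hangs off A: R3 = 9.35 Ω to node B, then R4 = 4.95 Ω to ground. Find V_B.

V_B ≈ 2.01 V

Node A sees R2 in parallel with the series input of stage 2, R3 + R4 = 14.30 Ω.
R2 ‖ (R3+R4) = 1.527 Ω.
So V_A = 14.1 × 0.4109 = 5.793 V.
V_B = V_A × 0.3462 = 2.005 V.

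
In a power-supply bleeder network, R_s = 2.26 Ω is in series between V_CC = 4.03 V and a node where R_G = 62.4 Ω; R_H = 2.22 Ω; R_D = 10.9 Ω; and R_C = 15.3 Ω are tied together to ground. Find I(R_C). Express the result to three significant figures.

I ≈ 0.109 A

Parallel bank: R_p = 1/(1/62.4 + 1/2.22 + 1/10.9 + 1/15.3) = 1.604 Ω.
Node voltage V_A = V_CC · R_p/(R_s + R_p) = 4.03 × 0.4151 = 1.673 V.
Branch current I = V_A/R_C = 1.673/15.3 = 0.1093 A.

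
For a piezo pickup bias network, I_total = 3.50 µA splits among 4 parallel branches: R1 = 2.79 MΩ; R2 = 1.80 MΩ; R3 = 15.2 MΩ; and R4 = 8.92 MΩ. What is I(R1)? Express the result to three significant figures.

I ≈ 1.15 µA

Total conductance ΣG = 1/2.79 + 1/1.80 + 1/15.2 + 1/8.92 = 1.092 (units of 1/MΩ).
Current divider: I(R1) = I_total · G_k/ΣG = 3.50 × (0.3584/1.092) = 3.50 × 0.3283 = 1.149 µA.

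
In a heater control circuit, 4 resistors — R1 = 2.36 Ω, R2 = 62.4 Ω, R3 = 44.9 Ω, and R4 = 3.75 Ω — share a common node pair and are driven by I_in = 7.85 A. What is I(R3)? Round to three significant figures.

Conductances: ΣG = 1/2.36 + 1/62.4 + 1/44.9 + 1/3.75 = 0.7287 (1/Ω).
Current divider: I(R3) = I_in · G_k/ΣG = 7.85 × (0.02227/0.7287) = 7.85 × 0.03056 = 0.2399 A.

I ≈ 0.240 A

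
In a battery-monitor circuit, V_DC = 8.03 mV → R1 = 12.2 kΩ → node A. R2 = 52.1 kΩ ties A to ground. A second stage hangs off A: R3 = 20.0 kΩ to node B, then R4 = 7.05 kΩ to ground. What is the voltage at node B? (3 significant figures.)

Node A sees R2 in parallel with the series input of stage 2, R3 + R4 = 27.05 kΩ.
R2 ‖ (R3+R4) = 17.81 kΩ.
V_A = 8.03 × 17.81/(12.2 + 17.81) = 4.765 mV.
Then the unloaded second divider: V_B = V_A × R4/(R3+R4) = 4.765 × 0.2606 = 1.242 mV.

V_B ≈ 1.24 mV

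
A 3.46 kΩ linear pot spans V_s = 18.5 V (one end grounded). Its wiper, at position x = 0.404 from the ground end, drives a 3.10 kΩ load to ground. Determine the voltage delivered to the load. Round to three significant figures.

Lower segment x·R_p = 1.398 kΩ; upper segment (1−x)·R_p = 2.062 kΩ.
R_L loads the lower segment: effective lower R = 0.9634 kΩ.
V_out = 18.5 × 0.9634/(2.062 + 0.9634) = 5.891 V.

V_out ≈ 5.89 V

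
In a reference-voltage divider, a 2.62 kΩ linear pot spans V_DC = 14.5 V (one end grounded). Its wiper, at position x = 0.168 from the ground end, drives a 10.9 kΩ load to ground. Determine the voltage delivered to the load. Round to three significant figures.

V_out ≈ 2.36 V

Lower segment x·R_p = 0.4402 kΩ; upper segment (1−x)·R_p = 2.180 kΩ.
R_L loads the lower segment: effective lower R = 0.4231 kΩ.
Loaded-divider output: V_out = 14.5 × 0.1625 = 2.357 V.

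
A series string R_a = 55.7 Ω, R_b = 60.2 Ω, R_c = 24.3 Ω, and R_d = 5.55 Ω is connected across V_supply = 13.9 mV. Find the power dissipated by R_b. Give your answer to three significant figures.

The common current is I = 13.9/145.8 = 0.09537 mA.
V(R_b) = I·R = 5.741 mV; P = V·I = 5.741 × 0.09537 = 0.5475 µW.

P ≈ 0.548 µW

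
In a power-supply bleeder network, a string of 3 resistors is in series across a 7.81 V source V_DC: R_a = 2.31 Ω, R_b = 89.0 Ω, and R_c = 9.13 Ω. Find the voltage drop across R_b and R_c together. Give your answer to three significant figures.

ΣR = 2.31 + 89.0 + 9.13 = 100.4 Ω.
R_{R_b..R_c} = 89.0 + 9.13 = 98.13 Ω.
By the voltage-divider rule, V = 7.81 × 98.13/100.4 = 7.630 V.

V ≈ 7.63 V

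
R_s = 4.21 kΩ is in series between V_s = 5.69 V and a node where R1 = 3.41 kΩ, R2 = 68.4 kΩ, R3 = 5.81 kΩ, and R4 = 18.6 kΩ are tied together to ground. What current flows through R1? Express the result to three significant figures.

Combine the parallel branches: R_p = (1/3.41 + 1/68.4 + 1/5.81 + 1/18.6)⁻¹ = 1.874 kΩ.
V_A = 5.69 × 1.874/6.084 = 1.752 V.
I(R1) = V_A / R1 = 1.752/3.41 = 0.5139 mA.

I ≈ 0.514 mA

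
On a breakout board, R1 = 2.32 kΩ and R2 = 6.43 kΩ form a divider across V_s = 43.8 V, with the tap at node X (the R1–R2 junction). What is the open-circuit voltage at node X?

V_th ≈ 32.2 V

V_th is the unloaded tap voltage: V_s · R2/(R1+R2) = 43.8 × 0.7349 = 32.19 V.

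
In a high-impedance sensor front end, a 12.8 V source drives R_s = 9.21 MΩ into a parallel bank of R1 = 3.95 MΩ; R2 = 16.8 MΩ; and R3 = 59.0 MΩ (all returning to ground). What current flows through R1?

I ≈ 0.803 µA

Parallel bank: R_p = 1/(1/3.95 + 1/16.8 + 1/59.0) = 3.034 MΩ.
Node voltage V_A = V_s · R_p/(R_s + R_p) = 12.8 × 0.2478 = 3.171 V.
I(R1) = V_A / R1 = 3.171/3.95 = 0.8029 µA.
(Equivalently: I_total = 1.045 µA, then current-divider fraction G_k/ΣG = 0.7680.)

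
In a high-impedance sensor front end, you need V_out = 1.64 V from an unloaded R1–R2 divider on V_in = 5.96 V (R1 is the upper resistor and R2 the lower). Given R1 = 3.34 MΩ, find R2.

R2 ≈ 1.27 MΩ

The divider ratio is R2/(R1+R2) = 1.64/5.96 = 0.2752.
So R2 = R1 · V_out/(V_in − V_out) = 3.34 × 1.64/(5.96 − 1.64) = 3.34 × 0.3796 = 1.268 MΩ.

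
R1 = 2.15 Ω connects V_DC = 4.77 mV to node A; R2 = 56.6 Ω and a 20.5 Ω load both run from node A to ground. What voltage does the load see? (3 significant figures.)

The load sits in parallel with R2, giving an effective lower resistance R2' = R2·R_L/(R2+R_L) = 15.05 Ω.
Voltage divider with the loaded lower leg: V_out = 4.77 × 15.05/(2.15 + 15.05) = 4.77 × 0.8750 = 4.174 mV.

V_out ≈ 4.17 mV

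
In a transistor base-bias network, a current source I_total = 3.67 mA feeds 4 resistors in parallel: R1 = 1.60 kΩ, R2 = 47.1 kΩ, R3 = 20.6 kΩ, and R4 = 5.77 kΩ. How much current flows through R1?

Conductances: ΣG = 1/1.60 + 1/47.1 + 1/20.6 + 1/5.77 = 0.8681 (1/kΩ).
R1 takes the fraction G_k/ΣG = 0.6250/0.8681 = 0.7200, so I = 3.67 × 0.7200 = 2.642 mA.

I ≈ 2.64 mA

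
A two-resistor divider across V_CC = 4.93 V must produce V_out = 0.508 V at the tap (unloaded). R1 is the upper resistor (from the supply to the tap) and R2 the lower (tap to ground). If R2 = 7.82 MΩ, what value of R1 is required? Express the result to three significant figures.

R1 ≈ 68.1 MΩ

The divider ratio is R2/(R1+R2) = 0.508/4.93 = 0.1030.
Rearranging, R1 = R2·(1−k)/k = 7.82 × 8.705 = 68.07 MΩ.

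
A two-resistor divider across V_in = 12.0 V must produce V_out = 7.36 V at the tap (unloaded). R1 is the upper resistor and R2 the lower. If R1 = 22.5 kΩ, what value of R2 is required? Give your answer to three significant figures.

R2 ≈ 35.7 kΩ

The divider ratio is R2/(R1+R2) = 7.36/12.0 = 0.6133.
Rearranging, R2 = R1·k/(1−k) = 22.5 × 1.586 = 35.69 kΩ.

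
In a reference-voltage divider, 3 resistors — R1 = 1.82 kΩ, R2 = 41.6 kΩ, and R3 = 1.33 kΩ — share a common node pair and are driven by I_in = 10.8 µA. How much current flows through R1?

I ≈ 4.48 µA

Total conductance ΣG = 1/1.82 + 1/41.6 + 1/1.33 = 1.325 (units of 1/kΩ).
R1 takes the fraction G_k/ΣG = 0.5495/1.325 = 0.4146, so I = 10.8 × 0.4146 = 4.477 µA.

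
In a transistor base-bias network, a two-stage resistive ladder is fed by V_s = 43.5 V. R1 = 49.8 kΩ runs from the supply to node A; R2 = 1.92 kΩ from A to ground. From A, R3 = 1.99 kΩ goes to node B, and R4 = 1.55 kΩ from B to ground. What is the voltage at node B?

V_B ≈ 0.464 V

Node A sees R2 in parallel with the series input of stage 2, R3 + R4 = 3.540 kΩ.
R2 ‖ (R3+R4) = 1.245 kΩ.
So V_A = 43.5 × 0.02439 = 1.061 V.
Then the unloaded second divider: V_B = V_A × R4/(R3+R4) = 1.061 × 0.4379 = 0.4645 V.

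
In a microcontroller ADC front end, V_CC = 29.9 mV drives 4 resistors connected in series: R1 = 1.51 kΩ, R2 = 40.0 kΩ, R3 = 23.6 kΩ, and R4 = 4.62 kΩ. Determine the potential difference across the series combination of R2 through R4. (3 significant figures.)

Series total: ΣR = 1.51 + 40.0 + 23.6 + 4.62 = 69.73 kΩ.
R_{R2..R4} = 40.0 + 23.6 + 4.62 = 68.22 kΩ.
By the voltage-divider rule, V = 29.9 × 68.22/69.73 = 29.25 mV.

V ≈ 29.3 mV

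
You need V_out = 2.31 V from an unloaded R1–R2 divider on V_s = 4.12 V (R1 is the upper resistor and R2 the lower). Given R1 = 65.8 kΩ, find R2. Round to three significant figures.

Required fraction k = V_out/V_s = 0.5607.
R2 = R1 · 0.5607/(1 − 0.5607) = 83.98 kΩ.

R2 ≈ 84.0 kΩ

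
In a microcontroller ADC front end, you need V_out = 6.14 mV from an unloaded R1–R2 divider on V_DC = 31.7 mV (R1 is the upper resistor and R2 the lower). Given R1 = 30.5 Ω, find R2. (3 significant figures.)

R2 ≈ 7.33 Ω

V_out/V_DC = R2/(R1+R2) = 0.1937.
R2 = R1 · 0.1937/(1 − 0.1937) = 7.327 Ω.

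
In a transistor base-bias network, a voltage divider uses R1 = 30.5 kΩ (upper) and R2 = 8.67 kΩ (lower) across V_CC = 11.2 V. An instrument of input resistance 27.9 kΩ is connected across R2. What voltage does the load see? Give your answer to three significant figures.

The load sits in parallel with R2, giving an effective lower resistance R2' = R2·R_L/(R2+R_L) = 6.615 kΩ.
Then V_out = V_CC · R2'/(R1 + R2') = 11.2 × 6.615/37.11 = 1.996 V.

V_out ≈ 2.00 V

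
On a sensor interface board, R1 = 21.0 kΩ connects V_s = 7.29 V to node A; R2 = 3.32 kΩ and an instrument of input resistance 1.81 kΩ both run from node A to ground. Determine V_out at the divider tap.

First combine the lower leg with the load: R2 ‖ R_L = 1.171 kΩ.
Voltage divider with the loaded lower leg: V_out = 7.29 × 1.171/(21.0 + 1.171) = 7.29 × 0.05283 = 0.3852 V.

V_out ≈ 0.385 V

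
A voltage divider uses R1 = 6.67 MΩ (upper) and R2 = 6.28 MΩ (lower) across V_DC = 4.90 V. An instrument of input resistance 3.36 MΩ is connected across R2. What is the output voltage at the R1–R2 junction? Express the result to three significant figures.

The load sits in parallel with R2, giving an effective lower resistance R2' = R2·R_L/(R2+R_L) = 2.189 MΩ.
Now apply the divider: V_out = 4.90 × 0.2471 = 1.211 V.

V_out ≈ 1.21 V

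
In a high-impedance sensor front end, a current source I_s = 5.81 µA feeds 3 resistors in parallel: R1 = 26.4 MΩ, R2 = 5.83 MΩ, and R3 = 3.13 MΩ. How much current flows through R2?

I ≈ 1.88 µA

Total conductance ΣG = 1/26.4 + 1/5.83 + 1/3.13 = 0.5289 (units of 1/MΩ).
Current divider: I(R2) = I_s · G_k/ΣG = 5.81 × (0.1715/0.5289) = 5.81 × 0.3243 = 1.884 µA.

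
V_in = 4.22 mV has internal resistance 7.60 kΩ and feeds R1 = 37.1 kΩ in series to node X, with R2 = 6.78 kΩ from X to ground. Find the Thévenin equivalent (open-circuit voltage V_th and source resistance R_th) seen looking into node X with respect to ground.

V_th ≈ 0.556 mV, R_th ≈ 5.89 kΩ

R1' = 7.60 + 37.1 = 44.70 kΩ (source resistance + R1).
With X open, the divider is unloaded: V_th = 4.22 × 6.78/51.48 = 0.5558 mV.
With V_in suppressed (replaced by a short), R_th = R1' ‖ R2 = (44.70 × 6.78)/(44.70 + 6.78) = 5.887 kΩ.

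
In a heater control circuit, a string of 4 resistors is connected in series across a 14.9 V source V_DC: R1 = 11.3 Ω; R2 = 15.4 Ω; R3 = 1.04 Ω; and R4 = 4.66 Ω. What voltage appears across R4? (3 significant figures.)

Total series resistance ΣR = 11.3 + 15.4 + 1.04 + 4.66 = 32.40 Ω.
By the voltage-divider rule, V = 14.9 × 4.660/32.40 = 2.143 V.

V ≈ 2.14 V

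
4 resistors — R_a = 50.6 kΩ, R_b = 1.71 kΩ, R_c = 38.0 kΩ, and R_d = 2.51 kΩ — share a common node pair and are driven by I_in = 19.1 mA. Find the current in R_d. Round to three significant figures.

Conductances: ΣG = 1/50.6 + 1/1.71 + 1/38.0 + 1/2.51 = 1.029 (1/kΩ).
Current divider: I(R_d) = I_in · G_k/ΣG = 19.1 × (0.3984/1.029) = 19.1 × 0.3871 = 7.393 mA.

I ≈ 7.39 mA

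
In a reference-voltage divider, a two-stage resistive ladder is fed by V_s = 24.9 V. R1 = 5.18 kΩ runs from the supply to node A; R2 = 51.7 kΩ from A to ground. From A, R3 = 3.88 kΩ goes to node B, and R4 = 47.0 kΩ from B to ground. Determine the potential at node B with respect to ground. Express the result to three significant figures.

The second stage (R3 + R4 = 50.88 kΩ) loads node A in parallel with R2.
R2 ‖ (R3+R4) = 25.64 kΩ.
V_A = 24.9 × 25.64/(5.18 + 25.64) = 20.72 V.
V_B = V_A × 0.9237 = 19.14 V.

V_B ≈ 19.1 V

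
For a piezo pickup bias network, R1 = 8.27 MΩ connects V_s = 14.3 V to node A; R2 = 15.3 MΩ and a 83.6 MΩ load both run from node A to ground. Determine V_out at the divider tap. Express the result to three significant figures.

V_out ≈ 8.72 V

First combine the lower leg with the load: R2 ‖ R_L = 12.93 MΩ.
Now apply the divider: V_out = 14.3 × 0.6100 = 8.722 V.
(Unloaded it would be 9.28 V; the load pulls it down.)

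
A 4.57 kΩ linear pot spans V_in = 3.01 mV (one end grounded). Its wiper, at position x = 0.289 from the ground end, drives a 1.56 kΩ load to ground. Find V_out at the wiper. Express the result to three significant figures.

V_out ≈ 0.543 mV

The pot divides into 3.249 kΩ above the wiper and 1.321 kΩ below.
Lower segment in parallel with the load: 1.321 ‖ 1.56 = 0.7152 kΩ.
Then V_out = V_in · 0.7152/(3.249 + 0.7152) = 0.5430 mV.
(Unloaded: V_out = x·V_in = 0.870 mV.)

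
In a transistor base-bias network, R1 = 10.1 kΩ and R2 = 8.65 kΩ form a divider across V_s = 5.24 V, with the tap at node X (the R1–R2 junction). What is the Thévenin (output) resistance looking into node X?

R_th ≈ 4.66 kΩ

Zeroing V_s shorts the top of R1 to ground, so R_th = R1 ‖ R2 = 4.659 kΩ.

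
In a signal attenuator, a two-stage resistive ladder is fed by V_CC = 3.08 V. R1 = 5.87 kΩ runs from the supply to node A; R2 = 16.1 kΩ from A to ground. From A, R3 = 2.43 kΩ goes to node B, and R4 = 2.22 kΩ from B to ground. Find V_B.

Looking into the second stage from A: R3 + R4 = 4.650 kΩ appears in parallel with R2.
R2 ‖ (R3+R4) = 3.608 kΩ.
So V_A = 3.08 × 0.3807 = 1.172 V.
Then the unloaded second divider: V_B = V_A × R4/(R3+R4) = 1.172 × 0.4774 = 0.5598 V.

V_B ≈ 0.560 V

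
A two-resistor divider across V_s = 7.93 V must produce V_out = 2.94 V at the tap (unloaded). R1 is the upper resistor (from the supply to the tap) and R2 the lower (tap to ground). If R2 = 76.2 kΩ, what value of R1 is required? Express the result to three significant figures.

R1 ≈ 129 kΩ

V_out/V_s = R2/(R1+R2) = 0.3707.
R1 = R2·(1/k − 1) = 76.2 × 1.697 = 129.3 kΩ.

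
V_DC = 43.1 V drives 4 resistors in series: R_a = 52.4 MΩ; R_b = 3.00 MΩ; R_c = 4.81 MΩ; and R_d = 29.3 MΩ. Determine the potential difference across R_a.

ΣR = 52.4 + 3.00 + 4.81 + 29.3 = 89.51 MΩ.
By the voltage-divider rule, V = 43.1 × 52.40/89.51 = 25.23 V.

V ≈ 25.2 V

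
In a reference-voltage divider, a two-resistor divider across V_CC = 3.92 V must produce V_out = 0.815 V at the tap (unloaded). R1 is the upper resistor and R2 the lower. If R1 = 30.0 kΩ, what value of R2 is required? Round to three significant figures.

Required fraction k = V_out/V_CC = 0.2079.
R2 = R1 · 0.2079/(1 − 0.2079) = 7.874 kΩ.

R2 ≈ 7.87 kΩ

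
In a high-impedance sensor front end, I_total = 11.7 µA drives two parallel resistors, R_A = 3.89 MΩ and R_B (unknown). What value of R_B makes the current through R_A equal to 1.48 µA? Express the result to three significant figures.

Two-branch current divider: I_A = I_total · R_B/(R_A + R_B).
With f = 0.1265, R_B = R_A · f/(1−f) = 3.89 × 0.1448 = 0.5633 MΩ.

R_B ≈ 0.563 MΩ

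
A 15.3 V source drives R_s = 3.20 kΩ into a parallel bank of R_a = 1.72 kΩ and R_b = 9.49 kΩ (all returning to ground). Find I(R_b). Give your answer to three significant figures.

I ≈ 0.504 mA

Parallel bank: R_p = 1/(1/1.72 + 1/9.49) = 1.456 kΩ.
V_A = 15.3 × 1.456/4.656 = 4.785 V.
Branch current I = V_A/R_b = 4.785/9.49 = 0.5042 mA.
(Equivalently: I_total = 3.286 mA, then current-divider fraction G_k/ΣG = 0.1534.)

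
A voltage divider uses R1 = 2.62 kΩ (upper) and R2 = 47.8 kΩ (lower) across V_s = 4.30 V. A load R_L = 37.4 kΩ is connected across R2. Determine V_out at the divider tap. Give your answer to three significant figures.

V_out ≈ 3.82 V

The load sits in parallel with R2, giving an effective lower resistance R2' = R2·R_L/(R2+R_L) = 20.98 kΩ.
Now apply the divider: V_out = 4.30 × 0.8890 = 3.823 V.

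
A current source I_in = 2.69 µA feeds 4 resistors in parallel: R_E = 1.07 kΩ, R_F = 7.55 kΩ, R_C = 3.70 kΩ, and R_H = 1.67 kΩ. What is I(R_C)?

Total conductance ΣG = 1/1.07 + 1/7.55 + 1/3.70 + 1/1.67 = 1.936 (units of 1/kΩ).
By the current-divider rule, I = I_in · G_k/ΣG = 2.69 × 0.1396 = 0.3755 µA.

I ≈ 0.376 µA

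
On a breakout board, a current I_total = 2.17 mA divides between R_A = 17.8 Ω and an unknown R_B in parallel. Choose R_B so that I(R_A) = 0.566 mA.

The fraction through R_A equals R_B/(R_A+R_B).
With f = 0.2608, R_B = R_A · f/(1−f) = 17.8 × 0.3529 = 6.281 Ω.

R_B ≈ 6.28 Ω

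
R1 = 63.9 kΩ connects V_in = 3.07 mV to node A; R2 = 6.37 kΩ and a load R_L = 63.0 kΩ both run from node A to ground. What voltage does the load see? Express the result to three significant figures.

The load sits in parallel with R2, giving an effective lower resistance R2' = R2·R_L/(R2+R_L) = 5.785 kΩ.
Voltage divider with the loaded lower leg: V_out = 3.07 × 5.785/(63.9 + 5.785) = 3.07 × 0.08302 = 0.2549 mV.
(Unloaded it would be 0.278 mV; the load pulls it down.)

V_out ≈ 0.255 mV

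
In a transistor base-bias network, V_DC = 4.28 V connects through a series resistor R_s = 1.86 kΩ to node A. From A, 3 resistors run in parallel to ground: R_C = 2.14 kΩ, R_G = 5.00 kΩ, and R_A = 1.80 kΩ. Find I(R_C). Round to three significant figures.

Equivalent of the parallel group: R_p = 0.8178 kΩ.
V_A by voltage divider: V_A = 4.28 × 0.8178/(1.86 + 0.8178) = 1.307 V.
I(R_C) = V_A / R_C = 1.307/2.14 = 0.6108 mA.
(Check via current divider: I_total = 1.598 mA; share G_k/ΣG = 0.3821 → same result.)

I ≈ 0.611 mA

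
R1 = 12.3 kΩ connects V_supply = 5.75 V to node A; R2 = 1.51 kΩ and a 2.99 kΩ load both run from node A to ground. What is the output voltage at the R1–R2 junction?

First combine the lower leg with the load: R2 ‖ R_L = 1.003 kΩ.
Voltage divider with the loaded lower leg: V_out = 5.75 × 1.003/(12.3 + 1.003) = 5.75 × 0.07542 = 0.4337 V.

V_out ≈ 0.434 V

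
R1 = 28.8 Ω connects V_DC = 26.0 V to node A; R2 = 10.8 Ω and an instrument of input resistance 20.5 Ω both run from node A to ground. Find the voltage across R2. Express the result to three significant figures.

The load sits in parallel with R2, giving an effective lower resistance R2' = R2·R_L/(R2+R_L) = 7.073 Ω.
Now apply the divider: V_out = 26.0 × 0.1972 = 5.127 V.

V_out ≈ 5.13 V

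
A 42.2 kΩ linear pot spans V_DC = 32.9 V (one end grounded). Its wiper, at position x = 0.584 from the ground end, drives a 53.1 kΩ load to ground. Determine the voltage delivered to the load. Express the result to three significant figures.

V_out ≈ 16.1 V

Split the track: R_lower = x·R_p = 24.64 kΩ, R_upper = (1−x)·R_p = 17.56 kΩ.
(x·R_p) ‖ R_L = 16.83 kΩ.
Then V_out = V_DC · 16.83/(17.56 + 16.83) = 16.10 V.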